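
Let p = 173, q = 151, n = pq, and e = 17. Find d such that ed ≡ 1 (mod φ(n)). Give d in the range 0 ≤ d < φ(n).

φ(n) = (p−1)(q−1) = 172·150 = 25800.
Need d with 17·d ≡ 1 (mod 25800). Apply the extended Euclidean algorithm:
25800 = 1517×17 + 11
17 = 1×11 + 6
11 = 1×6 + 5
6 = 1×5 + 1
5 = 5×1 + 0
Back-substitute:
1 = 6 − 5
1 = −11 + 2·6
1 = 2·17 − 3·11
1 = −3·25800 + 4553·17
So 17·4553 ≡ 1 (mod 25800), hence d = 4553.

4553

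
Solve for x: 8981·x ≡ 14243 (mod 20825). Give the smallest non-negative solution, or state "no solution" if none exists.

no solution

gcd(8981, 20825):
20825 = 2·8981 + 2863
8981 = 3·2863 + 392
2863 = 7·392 + 119
392 = 3·119 + 35
119 = 3·35 + 14
35 = 2·14 + 7
14 = 2·7 + 0
gcd = 7, but 7 ∤ 14243, so the congruence has no solution.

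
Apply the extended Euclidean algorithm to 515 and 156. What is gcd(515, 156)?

1

Euclidean algorithm:
515 = 3·156 + 47
156 = 3·47 + 15
47 = 3·15 + 2
15 = 7·2 + 1
2 = 2·1 + 0
gcd(515, 156) = 1.
Back-substituting:
1 = 15 − 7·2
1 = −7·47 + 22·15
1 = 22·156 − 73·47
1 = −73·515 + 241·156
So 1 = (-73)·515 + (241)·156.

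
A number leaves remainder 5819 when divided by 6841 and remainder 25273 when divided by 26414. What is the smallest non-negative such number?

Write x = 5819 + 6841·k. Then 6841·k ≡ 25273 − 5819 ≡ 19454 (mod 26414).
Need 6841⁻¹ mod 26414. Extended Euclid on (26414, 6841):
26414 = 3·6841 + 5891
6841 = 1·5891 + 950
5891 = 6·950 + 191
950 = 4·191 + 186
191 = 1·186 + 5
186 = 37·5 + 1
5 = 5·1 + 0
Back-substitute:
1 = 186 − 37·5
1 = −37·191 + 38·186
1 = 38·950 − 189·191
1 = −189·5891 + 1172·950
1 = 1172·6841 − 1361·5891
1 = −1361·26414 + 5255·6841
6841⁻¹ ≡ 5255 (mod 26414), so k ≡ 5255·19454 ≡ 8590 (mod 26414).
x = 5819 + 6841·8590 = 58770009.

58770009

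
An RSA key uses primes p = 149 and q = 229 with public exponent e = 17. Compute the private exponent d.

φ(n) = (p−1)(q−1) = 148·228 = 33744.
Need d with 17·d ≡ 1 (mod 33744). Apply the extended Euclidean algorithm:
33744 = 1984*17 + 16
17 = 1*16 + 1
16 = 16*1 + 0
Back-substitute:
1 = 17 − 16
1 = −33744 + 1985·17
So 17·1985 ≡ 1 (mod 33744), hence d = 1985.

1985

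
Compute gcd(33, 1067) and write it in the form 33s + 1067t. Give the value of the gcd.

11

Repeated division:
1067 = 32×33 + 11
33 = 3×11 + 0
gcd(33, 1067) = 11.
Working backward:
11 = 1067 − 32·33
So 11 = (1)·1067 + (-32)·33.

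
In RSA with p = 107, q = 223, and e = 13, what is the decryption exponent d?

10861

φ(n) = (p−1)(q−1) = 106·222 = 23532.
Need d with 13·d ≡ 1 (mod 23532). Apply the extended Euclidean algorithm:
23532 = 1810·13 + 2
13 = 6·2 + 1
2 = 2·1 + 0
Back-substitute:
1 = 13 − 6·2
1 = −6·23532 + 10861·13
So 13·10861 ≡ 1 (mod 23532), hence d = 10861.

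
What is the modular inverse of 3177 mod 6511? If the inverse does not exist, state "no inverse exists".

Apply the Euclidean algorithm to 6511 and 3177:
6511 = 2×3177 + 157
3177 = 20×157 + 37
157 = 4×37 + 9
37 = 4×9 + 1
9 = 9×1 + 0
gcd = 1, so the inverse exists. Back-substitute:
1 = 37 − 4·9
1 = −4·157 + 17·37
1 = 17·3177 − 344·157
1 = −344·6511 + 705·3177
So 3177·705 ≡ 1 (mod 6511).

705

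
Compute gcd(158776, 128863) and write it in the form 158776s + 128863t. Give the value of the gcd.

1

Repeated division:
158776 = 1*128863 + 29913
128863 = 4*29913 + 9211
29913 = 3*9211 + 2280
9211 = 4*2280 + 91
2280 = 25*91 + 5
91 = 18*5 + 1
5 = 5*1 + 0
gcd(158776, 128863) = 1.
Back-substituting:
1 = 91 − 18·5
1 = −18·2280 + 451·91
1 = 451·9211 − 1822·2280
1 = −1822·29913 + 5917·9211
1 = 5917·128863 − 25490·29913
1 = −25490·158776 + 31407·128863
So 1 = (-25490)·158776 + (31407)·128863.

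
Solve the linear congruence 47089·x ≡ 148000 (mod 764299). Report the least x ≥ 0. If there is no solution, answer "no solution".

First find gcd(47089, 764299):
764299 = 16×47089 + 10875
47089 = 4×10875 + 3589
10875 = 3×3589 + 108
3589 = 33×108 + 25
108 = 4×25 + 8
25 = 3×8 + 1
8 = 8×1 + 0
gcd = 1, so a unique solution mod 764299 exists.
Back-substitute for the Bézout coefficients:
1 = 25 − 3·8
1 = −3·108 + 13·25
1 = 13·3589 − 432·108
1 = −432·10875 + 1309·3589
1 = 1309·47089 − 5668·10875
1 = −5668·764299 + 91997·47089
So 47089·(91997) ≡ 1 (mod 764299), giving 47089⁻¹ ≡ 91997.
x ≡ 47089⁻¹·148000 ≡ 91997·148000 ≡ 333614 (mod 764299).

333614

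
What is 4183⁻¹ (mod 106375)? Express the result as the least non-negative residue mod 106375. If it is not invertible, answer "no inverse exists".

14597

Apply the Euclidean algorithm to 106375 and 4183:
106375 = 25·4183 + 1800
4183 = 2·1800 + 583
1800 = 3·583 + 51
583 = 11·51 + 22
51 = 2·22 + 7
22 = 3·7 + 1
7 = 7·1 + 0
The gcd is 1. Working backward:
1 = 22 − 3·7
1 = −3·51 + 7·22
1 = 7·583 − 80·51
1 = −80·1800 + 247·583
1 = 247·4183 − 574·1800
1 = −574·106375 + 14597·4183
So 4183·14597 ≡ 1 (mod 106375).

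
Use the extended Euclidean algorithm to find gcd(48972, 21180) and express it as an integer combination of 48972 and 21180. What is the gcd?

Repeated division:
48972 = 2·21180 + 6612
21180 = 3·6612 + 1344
6612 = 4·1344 + 1236
1344 = 1·1236 + 108
1236 = 11·108 + 48
108 = 2·48 + 12
48 = 4·12 + 0
gcd(48972, 21180) = 12.
Working backward:
12 = 108 − 2·48
12 = −2·1236 + 23·108
12 = 23·1344 − 25·1236
12 = −25·6612 + 123·1344
12 = 123·21180 − 394·6612
12 = −394·48972 + 911·21180
So 12 = (-394)·48972 + (911)·21180.

12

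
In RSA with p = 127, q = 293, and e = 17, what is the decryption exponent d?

8657

φ(n) = (p−1)(q−1) = 126·292 = 36792.
Need d with 17·d ≡ 1 (mod 36792). Apply the extended Euclidean algorithm:
36792 = 2164*17 + 4
17 = 4*4 + 1
4 = 4*1 + 0
Back-substitute:
1 = 17 − 4·4
1 = −4·36792 + 8657·17
So 17·8657 ≡ 1 (mod 36792), hence d = 8657.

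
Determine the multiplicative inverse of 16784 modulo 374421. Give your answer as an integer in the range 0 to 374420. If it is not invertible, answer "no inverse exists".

119282

Run Euclid on (374421, 16784):
374421 = 22*16784 + 5173
16784 = 3*5173 + 1265
5173 = 4*1265 + 113
1265 = 11*113 + 22
113 = 5*22 + 3
22 = 7*3 + 1
3 = 3*1 + 0
Since gcd(16784, 374421) = 1, back-substitute to write 1 as a combination:
1 = 22 − 7·3
1 = −7·113 + 36·22
1 = 36·1265 − 403·113
1 = −403·5173 + 1648·1265
1 = 1648·16784 − 5347·5173
1 = −5347·374421 + 119282·16784
So 16784·119282 ≡ 1 (mod 374421).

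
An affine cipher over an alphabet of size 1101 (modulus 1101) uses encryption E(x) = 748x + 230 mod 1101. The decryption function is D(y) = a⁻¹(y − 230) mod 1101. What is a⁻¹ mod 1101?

970

Run Euclid on (1101, 748):
1101 = 1*748 + 353
748 = 2*353 + 42
353 = 8*42 + 17
42 = 2*17 + 8
17 = 2*8 + 1
8 = 8*1 + 0
gcd = 1, so the inverse exists. Back-substitute:
1 = 17 − 2·8
1 = −2·42 + 5·17
1 = 5·353 − 42·42
1 = −42·748 + 89·353
1 = 89·1101 − 131·748
So 748·(-131) ≡ 1 (mod 1101), and -131 ≡ 970 (mod 1101).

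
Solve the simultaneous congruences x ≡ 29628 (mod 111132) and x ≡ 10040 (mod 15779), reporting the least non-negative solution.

200845152

Write x = 29628 + 111132·k. Then 111132·k ≡ 10040 − 29628 ≡ 11970 (mod 15779).
Need 111132⁻¹ mod 15779. Extended Euclid on (15779, 679):
15779 = 23·679 + 162
679 = 4·162 + 31
162 = 5·31 + 7
31 = 4·7 + 3
7 = 2·3 + 1
3 = 3·1 + 0
Back-substitute:
1 = 7 − 2·3
1 = −2·31 + 9·7
1 = 9·162 − 47·31
1 = −47·679 + 197·162
1 = 197·15779 − 4578·679
111132⁻¹ ≡ 11201 (mod 15779), so k ≡ 11201·11970 ≡ 1807 (mod 15779).
x = 29628 + 111132·1807 = 200845152.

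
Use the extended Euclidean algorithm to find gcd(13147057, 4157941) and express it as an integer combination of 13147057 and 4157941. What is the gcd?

1

Euclidean algorithm:
13147057 = 3×4157941 + 673234
4157941 = 6×673234 + 118537
673234 = 5×118537 + 80549
118537 = 1×80549 + 37988
80549 = 2×37988 + 4573
37988 = 8×4573 + 1404
4573 = 3×1404 + 361
1404 = 3×361 + 321
361 = 1×321 + 40
321 = 8×40 + 1
40 = 40×1 + 0
gcd(13147057, 4157941) = 1.
Back-substituting:
1 = 321 − 8·40
1 = −8·361 + 9·321
1 = 9·1404 − 35·361
1 = −35·4573 + 114·1404
1 = 114·37988 − 947·4573
1 = −947·80549 + 2008·37988
1 = 2008·118537 − 2955·80549
1 = −2955·673234 + 16783·118537
1 = 16783·4157941 − 103653·673234
1 = −103653·13147057 + 327742·4157941
So 1 = (-103653)·13147057 + (327742)·4157941.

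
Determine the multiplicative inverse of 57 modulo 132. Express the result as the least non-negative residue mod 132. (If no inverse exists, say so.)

no inverse exists

Compute gcd(57, 132):
132 = 2*57 + 18
57 = 3*18 + 3
18 = 6*3 + 0
gcd(57, 132) = 3 ≠ 1, so 57 has no multiplicative inverse modulo 132.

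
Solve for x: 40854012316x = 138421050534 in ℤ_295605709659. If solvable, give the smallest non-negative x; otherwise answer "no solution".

1578443499

First find gcd(40854012316, 295605709659):
295605709659 = 7×40854012316 + 9627623447
40854012316 = 4×9627623447 + 2343518528
9627623447 = 4×2343518528 + 253549335
2343518528 = 9×253549335 + 61574513
253549335 = 4×61574513 + 7251283
61574513 = 8×7251283 + 3564249
7251283 = 2×3564249 + 122785
3564249 = 29×122785 + 3484
122785 = 35×3484 + 845
3484 = 4×845 + 104
845 = 8×104 + 13
104 = 8×13 + 0
gcd = 13 and 13 | 138421050534, so solutions exist. Divide through by 13: 3142616332x ≡ 10647773118 (mod 22738900743).
Now find 3142616332⁻¹ mod 22738900743:
22738900743 = 7*3142616332 + 740586419
3142616332 = 4*740586419 + 180270656
740586419 = 4*180270656 + 19503795
180270656 = 9*19503795 + 4736501
19503795 = 4*4736501 + 557791
4736501 = 8*557791 + 274173
557791 = 2*274173 + 9445
274173 = 29*9445 + 268
9445 = 35*268 + 65
268 = 4*65 + 8
65 = 8*8 + 1
8 = 8*1 + 0
Back-substitute:
1 = 65 − 8·8
1 = −8·268 + 33·65
1 = 33·9445 − 1163·268
1 = −1163·274173 + 33760·9445
1 = 33760·557791 − 68683·274173
1 = −68683·4736501 + 583224·557791
1 = 583224·19503795 − 2401579·4736501
1 = −2401579·180270656 + 22197435·19503795
1 = 22197435·740586419 − 91191319·180270656
1 = −91191319·3142616332 + 386962711·740586419
1 = 386962711·22738900743 − 2799930296·3142616332
So 3142616332·(-2799930296) ≡ 1 (mod 22738900743), i.e. 3142616332⁻¹ ≡ 19938970447.
Then x ≡ 19938970447·10647773118 ≡ 1578443499 (mod 22738900743); the smallest non-negative solution is x = 1578443499.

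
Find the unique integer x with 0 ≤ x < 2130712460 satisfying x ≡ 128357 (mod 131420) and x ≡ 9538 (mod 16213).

Write x = 128357 + 131420·k. Then 131420·k ≡ 9538 − 128357 ≡ 10885 (mod 16213).
Need 131420⁻¹ mod 16213. Extended Euclid on (16213, 1716):
16213 = 9×1716 + 769
1716 = 2×769 + 178
769 = 4×178 + 57
178 = 3×57 + 7
57 = 8×7 + 1
7 = 7×1 + 0
Back-substitute:
1 = 57 − 8·7
1 = −8·178 + 25·57
1 = 25·769 − 108·178
1 = −108·1716 + 241·769
1 = 241·16213 − 2277·1716
131420⁻¹ ≡ 13936 (mod 16213), so k ≡ 13936·10885 ≡ 4532 (mod 16213).
x = 128357 + 131420·4532 = 595723797.

595723797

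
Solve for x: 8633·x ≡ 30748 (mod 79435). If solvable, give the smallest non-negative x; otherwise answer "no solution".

First find gcd(8633, 79435):
79435 = 9·8633 + 1738
8633 = 4·1738 + 1681
1738 = 1·1681 + 57
1681 = 29·57 + 28
57 = 2·28 + 1
28 = 28·1 + 0
gcd = 1, so a unique solution mod 79435 exists.
Back-substitute for the Bézout coefficients:
1 = 57 − 2·28
1 = −2·1681 + 59·57
1 = 59·1738 − 61·1681
1 = −61·8633 + 303·1738
1 = 303·79435 − 2788·8633
So 8633·(-2788) ≡ 1 (mod 79435), giving 8633⁻¹ ≡ 76647.
x ≡ 8633⁻¹·30748 ≡ 76647·30748 ≡ 64376 (mod 79435).

64376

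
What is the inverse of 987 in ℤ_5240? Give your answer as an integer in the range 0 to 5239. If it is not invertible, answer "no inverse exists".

gcd(5240, 987) by repeated division:
5240 = 5×987 + 305
987 = 3×305 + 72
305 = 4×72 + 17
72 = 4×17 + 4
17 = 4×4 + 1
4 = 4×1 + 0
Since gcd(987, 5240) = 1, back-substitute to write 1 as a combination:
1 = 17 − 4·4
1 = −4·72 + 17·17
1 = 17·305 − 72·72
1 = −72·987 + 233·305
1 = 233·5240 − 1237·987
Hence 987⁻¹ ≡ -1237 ≡ 4003 (mod 5240).

4003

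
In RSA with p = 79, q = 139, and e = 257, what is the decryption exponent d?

2513

φ(n) = (p−1)(q−1) = 78·138 = 10764.
Need d with 257·d ≡ 1 (mod 10764). Apply the extended Euclidean algorithm:
10764 = 41*257 + 227
257 = 1*227 + 30
227 = 7*30 + 17
30 = 1*17 + 13
17 = 1*13 + 4
13 = 3*4 + 1
4 = 4*1 + 0
Back-substitute:
1 = 13 − 3·4
1 = −3·17 + 4·13
1 = 4·30 − 7·17
1 = −7·227 + 53·30
1 = 53·257 − 60·227
1 = −60·10764 + 2513·257
So 257·2513 ≡ 1 (mod 10764), hence d = 2513.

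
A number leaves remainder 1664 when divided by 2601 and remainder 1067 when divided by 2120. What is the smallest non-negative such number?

Write x = 1664 + 2601·k. Then 2601·k ≡ 1067 − 1664 ≡ 1523 (mod 2120).
Need 2601⁻¹ mod 2120. Extended Euclid on (2120, 481):
2120 = 4×481 + 196
481 = 2×196 + 89
196 = 2×89 + 18
89 = 4×18 + 17
18 = 1×17 + 1
17 = 17×1 + 0
Back-substitute:
1 = 18 − 17
1 = −89 + 5·18
1 = 5·196 − 11·89
1 = −11·481 + 27·196
1 = 27·2120 − 119·481
2601⁻¹ ≡ 2001 (mod 2120), so k ≡ 2001·1523 ≡ 1083 (mod 2120).
x = 1664 + 2601·1083 = 2818547.

2818547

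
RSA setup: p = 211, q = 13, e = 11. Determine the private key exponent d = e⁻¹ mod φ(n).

φ(n) = (p−1)(q−1) = 210·12 = 2520.
Need d with 11·d ≡ 1 (mod 2520). Apply the extended Euclidean algorithm:
2520 = 229×11 + 1
11 = 11×1 + 0
Back-substitute:
1 = 2520 − 229·11
So 11·(-229) ≡ 1 (mod 2520), hence d ≡ -229 ≡ 2291 (mod 2520).

2291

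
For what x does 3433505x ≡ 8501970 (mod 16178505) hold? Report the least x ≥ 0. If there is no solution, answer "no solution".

First find gcd(3433505, 16178505):
16178505 = 4*3433505 + 2444485
3433505 = 1*2444485 + 989020
2444485 = 2*989020 + 466445
989020 = 2*466445 + 56130
466445 = 8*56130 + 17405
56130 = 3*17405 + 3915
17405 = 4*3915 + 1745
3915 = 2*1745 + 425
1745 = 4*425 + 45
425 = 9*45 + 20
45 = 2*20 + 5
20 = 4*5 + 0
gcd = 5 and 5 | 8501970, so solutions exist. Divide through by 5: 686701x ≡ 1700394 (mod 3235701).
Now find 686701⁻¹ mod 3235701:
3235701 = 4×686701 + 488897
686701 = 1×488897 + 197804
488897 = 2×197804 + 93289
197804 = 2×93289 + 11226
93289 = 8×11226 + 3481
11226 = 3×3481 + 783
3481 = 4×783 + 349
783 = 2×349 + 85
349 = 4×85 + 9
85 = 9×9 + 4
9 = 2×4 + 1
4 = 4×1 + 0
Back-substitute:
1 = 9 − 2·4
1 = −2·85 + 19·9
1 = 19·349 − 78·85
1 = −78·783 + 175·349
1 = 175·3481 − 778·783
1 = −778·11226 + 2509·3481
1 = 2509·93289 − 20850·11226
1 = −20850·197804 + 44209·93289
1 = 44209·488897 − 109268·197804
1 = −109268·686701 + 153477·488897
1 = 153477·3235701 − 723176·686701
So 686701·(-723176) ≡ 1 (mod 3235701), i.e. 686701⁻¹ ≡ 2512525.
Then x ≡ 2512525·1700394 ≡ 1969593 (mod 3235701); the smallest non-negative solution is x = 1969593.

1969593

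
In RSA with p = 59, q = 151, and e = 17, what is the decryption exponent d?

φ(n) = (p−1)(q−1) = 58·150 = 8700.
Need d with 17·d ≡ 1 (mod 8700). Apply the extended Euclidean algorithm:
8700 = 511*17 + 13
17 = 1*13 + 4
13 = 3*4 + 1
4 = 4*1 + 0
Back-substitute:
1 = 13 − 3·4
1 = −3·17 + 4·13
1 = 4·8700 − 2047·17
So 17·(-2047) ≡ 1 (mod 8700), hence d ≡ -2047 ≡ 6653 (mod 8700).

6653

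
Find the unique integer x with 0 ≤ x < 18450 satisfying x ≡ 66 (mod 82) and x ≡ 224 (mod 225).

15974

Write x = 66 + 82·k. Then 82·k ≡ 224 − 66 ≡ 158 (mod 225).
Need 82⁻¹ mod 225. Extended Euclid on (225, 82):
225 = 2*82 + 61
82 = 1*61 + 21
61 = 2*21 + 19
21 = 1*19 + 2
19 = 9*2 + 1
2 = 2*1 + 0
Back-substitute:
1 = 19 − 9·2
1 = −9·21 + 10·19
1 = 10·61 − 29·21
1 = −29·82 + 39·61
1 = 39·225 − 107·82
82⁻¹ ≡ 118 (mod 225), so k ≡ 118·158 ≡ 194 (mod 225).
x = 66 + 82·194 = 15974.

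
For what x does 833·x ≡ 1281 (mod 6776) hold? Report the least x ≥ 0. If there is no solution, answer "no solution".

First find gcd(833, 6776):
6776 = 8×833 + 112
833 = 7×112 + 49
112 = 2×49 + 14
49 = 3×14 + 7
14 = 2×7 + 0
gcd = 7 and 7 | 1281, so solutions exist. Divide through by 7: 119x ≡ 183 (mod 968).
Now find 119⁻¹ mod 968:
968 = 8*119 + 16
119 = 7*16 + 7
16 = 2*7 + 2
7 = 3*2 + 1
2 = 2*1 + 0
Back-substitute:
1 = 7 − 3·2
1 = −3·16 + 7·7
1 = 7·119 − 52·16
1 = −52·968 + 423·119
So 119⁻¹ ≡ 423 (mod 968).
Then x ≡ 423·183 ≡ 937 (mod 968); the smallest non-negative solution is x = 937.

937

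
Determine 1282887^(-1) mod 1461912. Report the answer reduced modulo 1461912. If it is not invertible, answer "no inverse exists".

no inverse exists

Compute gcd(1282887, 1461912):
1461912 = 1*1282887 + 179025
1282887 = 7*179025 + 29712
179025 = 6*29712 + 753
29712 = 39*753 + 345
753 = 2*345 + 63
345 = 5*63 + 30
63 = 2*30 + 3
30 = 10*3 + 0
The gcd is 3, not 1, hence no inverse exists.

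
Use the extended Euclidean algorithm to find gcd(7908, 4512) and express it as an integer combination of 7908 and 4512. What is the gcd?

Apply Euclid's algorithm to 7908 and 4512:
7908 = 1*4512 + 3396
4512 = 1*3396 + 1116
3396 = 3*1116 + 48
1116 = 23*48 + 12
48 = 4*12 + 0
gcd(7908, 4512) = 12.
Working backward:
12 = 1116 − 23·48
12 = −23·3396 + 70·1116
12 = 70·4512 − 93·3396
12 = −93·7908 + 163·4512
So 12 = (-93)·7908 + (163)·4512.

12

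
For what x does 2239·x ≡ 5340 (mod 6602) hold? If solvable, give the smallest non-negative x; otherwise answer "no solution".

First find gcd(2239, 6602):
6602 = 2×2239 + 2124
2239 = 1×2124 + 115
2124 = 18×115 + 54
115 = 2×54 + 7
54 = 7×7 + 5
7 = 1×5 + 2
5 = 2×2 + 1
2 = 2×1 + 0
gcd = 1, so a unique solution mod 6602 exists.
Back-substitute for the Bézout coefficients:
1 = 5 − 2·2
1 = −2·7 + 3·5
1 = 3·54 − 23·7
1 = −23·115 + 49·54
1 = 49·2124 − 905·115
1 = −905·2239 + 954·2124
1 = 954·6602 − 2813·2239
So 2239·(-2813) ≡ 1 (mod 6602), giving 2239⁻¹ ≡ 3789.
x ≡ 2239⁻¹·5340 ≡ 3789·5340 ≡ 4732 (mod 6602).

4732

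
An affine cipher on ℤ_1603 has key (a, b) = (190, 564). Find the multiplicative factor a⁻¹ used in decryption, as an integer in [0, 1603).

869

Apply the Euclidean algorithm to 1603 and 190:
1603 = 8*190 + 83
190 = 2*83 + 24
83 = 3*24 + 11
24 = 2*11 + 2
11 = 5*2 + 1
2 = 2*1 + 0
gcd = 1, so the inverse exists. Back-substitute:
1 = 11 − 5·2
1 = −5·24 + 11·11
1 = 11·83 − 38·24
1 = −38·190 + 87·83
1 = 87·1603 − 734·190
Thus 190·(-734) ≡ 1 (mod 1603); reducing, -734 mod 1603 = 869.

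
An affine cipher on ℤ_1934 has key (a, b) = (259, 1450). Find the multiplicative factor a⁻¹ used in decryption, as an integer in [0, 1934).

911

Run Euclid on (1934, 259):
1934 = 7×259 + 121
259 = 2×121 + 17
121 = 7×17 + 2
17 = 8×2 + 1
2 = 2×1 + 0
gcd = 1, so the inverse exists. Back-substitute:
1 = 17 − 8·2
1 = −8·121 + 57·17
1 = 57·259 − 122·121
1 = −122·1934 + 911·259
So 259·911 ≡ 1 (mod 1934).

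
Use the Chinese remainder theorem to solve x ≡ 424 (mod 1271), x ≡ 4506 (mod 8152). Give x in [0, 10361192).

4471802

Write x = 424 + 1271·k. Then 1271·k ≡ 4506 − 424 ≡ 4082 (mod 8152).
Need 1271⁻¹ mod 8152. Extended Euclid on (8152, 1271):
8152 = 6×1271 + 526
1271 = 2×526 + 219
526 = 2×219 + 88
219 = 2×88 + 43
88 = 2×43 + 2
43 = 21×2 + 1
2 = 2×1 + 0
Back-substitute:
1 = 43 − 21·2
1 = −21·88 + 43·43
1 = 43·219 − 107·88
1 = −107·526 + 257·219
1 = 257·1271 − 621·526
1 = −621·8152 + 3983·1271
1271⁻¹ ≡ 3983 (mod 8152), so k ≡ 3983·4082 ≡ 3518 (mod 8152).
x = 424 + 1271·3518 = 4471802.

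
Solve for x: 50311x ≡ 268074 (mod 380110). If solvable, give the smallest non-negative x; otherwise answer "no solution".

211604

First find gcd(50311, 380110):
380110 = 7×50311 + 27933
50311 = 1×27933 + 22378
27933 = 1×22378 + 5555
22378 = 4×5555 + 158
5555 = 35×158 + 25
158 = 6×25 + 8
25 = 3×8 + 1
8 = 8×1 + 0
gcd = 1, so a unique solution mod 380110 exists.
Back-substitute for the Bézout coefficients:
1 = 25 − 3·8
1 = −3·158 + 19·25
1 = 19·5555 − 668·158
1 = −668·22378 + 2691·5555
1 = 2691·27933 − 3359·22378
1 = −3359·50311 + 6050·27933
1 = 6050·380110 − 45709·50311
So 50311·(-45709) ≡ 1 (mod 380110), giving 50311⁻¹ ≡ 334401.
x ≡ 50311⁻¹·268074 ≡ 334401·268074 ≡ 211604 (mod 380110).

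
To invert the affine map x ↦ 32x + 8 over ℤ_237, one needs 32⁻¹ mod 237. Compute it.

200

gcd(237, 32) by repeated division:
237 = 7×32 + 13
32 = 2×13 + 6
13 = 2×6 + 1
6 = 6×1 + 0
gcd = 1, so the inverse exists. Back-substitute:
1 = 13 − 2·6
1 = −2·32 + 5·13
1 = 5·237 − 37·32
So 32·(-37) ≡ 1 (mod 237), and -37 ≡ 200 (mod 237).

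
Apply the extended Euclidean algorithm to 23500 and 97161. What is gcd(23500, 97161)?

Apply Euclid's algorithm to 97161 and 23500:
97161 = 4*23500 + 3161
23500 = 7*3161 + 1373
3161 = 2*1373 + 415
1373 = 3*415 + 128
415 = 3*128 + 31
128 = 4*31 + 4
31 = 7*4 + 3
4 = 1*3 + 1
3 = 3*1 + 0
gcd(23500, 97161) = 1.
Back-substituting:
1 = 4 − 3
1 = −31 + 8·4
1 = 8·128 − 33·31
1 = −33·415 + 107·128
1 = 107·1373 − 354·415
1 = −354·3161 + 815·1373
1 = 815·23500 − 6059·3161
1 = −6059·97161 + 25051·23500
So 1 = (-6059)·97161 + (25051)·23500.

1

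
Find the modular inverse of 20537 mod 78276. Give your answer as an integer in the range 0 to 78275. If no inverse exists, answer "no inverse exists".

Euclidean algorithm on 78276, 20537:
78276 = 3×20537 + 16665
20537 = 1×16665 + 3872
16665 = 4×3872 + 1177
3872 = 3×1177 + 341
1177 = 3×341 + 154
341 = 2×154 + 33
154 = 4×33 + 22
33 = 1×22 + 11
22 = 2×11 + 0
gcd(20537, 78276) = 11 ≠ 1, so 20537 has no multiplicative inverse modulo 78276.

no inverse exists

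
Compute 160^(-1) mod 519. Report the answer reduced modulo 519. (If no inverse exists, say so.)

Run Euclid on (519, 160):
519 = 3×160 + 39
160 = 4×39 + 4
39 = 9×4 + 3
4 = 1×3 + 1
3 = 3×1 + 0
gcd = 1, so the inverse exists. Back-substitute:
1 = 4 − 3
1 = −39 + 10·4
1 = 10·160 − 41·39
1 = −41·519 + 133·160
So 160·133 ≡ 1 (mod 519).

133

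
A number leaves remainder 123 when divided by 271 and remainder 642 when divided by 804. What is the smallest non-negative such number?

Write x = 123 + 271·k. Then 271·k ≡ 642 − 123 ≡ 519 (mod 804).
Need 271⁻¹ mod 804. Extended Euclid on (804, 271):
804 = 2×271 + 262
271 = 1×262 + 9
262 = 29×9 + 1
9 = 9×1 + 0
Back-substitute:
1 = 262 − 29·9
1 = −29·271 + 30·262
1 = 30·804 − 89·271
271⁻¹ ≡ 715 (mod 804), so k ≡ 715·519 ≡ 441 (mod 804).
x = 123 + 271·441 = 119634.

119634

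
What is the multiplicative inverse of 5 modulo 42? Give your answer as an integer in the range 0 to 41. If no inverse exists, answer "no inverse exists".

Extended Euclidean algorithm:
42 = 8·5 + 2
5 = 2·2 + 1
2 = 2·1 + 0
gcd = 1, so the inverse exists. Back-substitute:
1 = 5 − 2·2
1 = −2·42 + 17·5
So 5·17 ≡ 1 (mod 42).

17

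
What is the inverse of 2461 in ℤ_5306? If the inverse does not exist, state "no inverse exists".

Run Euclid on (5306, 2461):
5306 = 2*2461 + 384
2461 = 6*384 + 157
384 = 2*157 + 70
157 = 2*70 + 17
70 = 4*17 + 2
17 = 8*2 + 1
2 = 2*1 + 0
Since gcd(2461, 5306) = 1, back-substitute to write 1 as a combination:
1 = 17 − 8·2
1 = −8·70 + 33·17
1 = 33·157 − 74·70
1 = −74·384 + 181·157
1 = 181·2461 − 1160·384
1 = −1160·5306 + 2501·2461
So 2461·2501 ≡ 1 (mod 5306).

2501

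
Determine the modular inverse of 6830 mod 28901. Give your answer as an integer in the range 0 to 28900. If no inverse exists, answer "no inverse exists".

14679

Run Euclid on (28901, 6830):
28901 = 4·6830 + 1581
6830 = 4·1581 + 506
1581 = 3·506 + 63
506 = 8·63 + 2
63 = 31·2 + 1
2 = 2·1 + 0
The gcd is 1. Working backward:
1 = 63 − 31·2
1 = −31·506 + 249·63
1 = 249·1581 − 778·506
1 = −778·6830 + 3361·1581
1 = 3361·28901 − 14222·6830
So 6830·(-14222) ≡ 1 (mod 28901), and -14222 ≡ 14679 (mod 28901).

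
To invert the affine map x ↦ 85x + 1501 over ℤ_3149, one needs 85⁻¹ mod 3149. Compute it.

Apply the Euclidean algorithm to 3149 and 85:
3149 = 37×85 + 4
85 = 21×4 + 1
4 = 4×1 + 0
Since gcd(85, 3149) = 1, back-substitute to write 1 as a combination:
1 = 85 − 21·4
1 = −21·3149 + 778·85
So 85·778 ≡ 1 (mod 3149).

778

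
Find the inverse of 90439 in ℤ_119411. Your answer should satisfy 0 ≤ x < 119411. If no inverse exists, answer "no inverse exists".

80466

Apply the Euclidean algorithm to 119411 and 90439:
119411 = 1*90439 + 28972
90439 = 3*28972 + 3523
28972 = 8*3523 + 788
3523 = 4*788 + 371
788 = 2*371 + 46
371 = 8*46 + 3
46 = 15*3 + 1
3 = 3*1 + 0
Since gcd(90439, 119411) = 1, back-substitute to write 1 as a combination:
1 = 46 − 15·3
1 = −15·371 + 121·46
1 = 121·788 − 257·371
1 = −257·3523 + 1149·788
1 = 1149·28972 − 9449·3523
1 = −9449·90439 + 29496·28972
1 = 29496·119411 − 38945·90439
Hence 90439⁻¹ ≡ -38945 ≡ 80466 (mod 119411).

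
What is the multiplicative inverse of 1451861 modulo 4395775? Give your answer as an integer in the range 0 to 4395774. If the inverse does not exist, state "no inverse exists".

1091616

Apply the Euclidean algorithm to 4395775 and 1451861:
4395775 = 3×1451861 + 40192
1451861 = 36×40192 + 4949
40192 = 8×4949 + 600
4949 = 8×600 + 149
600 = 4×149 + 4
149 = 37×4 + 1
4 = 4×1 + 0
The gcd is 1. Working backward:
1 = 149 − 37·4
1 = −37·600 + 149·149
1 = 149·4949 − 1229·600
1 = −1229·40192 + 9981·4949
1 = 9981·1451861 − 360545·40192
1 = −360545·4395775 + 1091616·1451861
So 1451861·1091616 ≡ 1 (mod 4395775).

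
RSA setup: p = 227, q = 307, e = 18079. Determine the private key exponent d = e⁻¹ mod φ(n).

56047

φ(n) = (p−1)(q−1) = 226·306 = 69156.
Need d with 18079·d ≡ 1 (mod 69156). Apply the extended Euclidean algorithm:
69156 = 3·18079 + 14919
18079 = 1·14919 + 3160
14919 = 4·3160 + 2279
3160 = 1·2279 + 881
2279 = 2·881 + 517
881 = 1·517 + 364
517 = 1·364 + 153
364 = 2·153 + 58
153 = 2·58 + 37
58 = 1·37 + 21
37 = 1·21 + 16
21 = 1·16 + 5
16 = 3·5 + 1
5 = 5·1 + 0
Back-substitute:
1 = 16 − 3·5
1 = −3·21 + 4·16
1 = 4·37 − 7·21
1 = −7·58 + 11·37
1 = 11·153 − 29·58
1 = −29·364 + 69·153
1 = 69·517 − 98·364
1 = −98·881 + 167·517
1 = 167·2279 − 432·881
1 = −432·3160 + 599·2279
1 = 599·14919 − 2828·3160
1 = −2828·18079 + 3427·14919
1 = 3427·69156 − 13109·18079
So 18079·(-13109) ≡ 1 (mod 69156), hence d ≡ -13109 ≡ 56047 (mod 69156).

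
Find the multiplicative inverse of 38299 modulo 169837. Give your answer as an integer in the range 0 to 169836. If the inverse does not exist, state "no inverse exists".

11002

gcd(169837, 38299) by repeated division:
169837 = 4*38299 + 16641
38299 = 2*16641 + 5017
16641 = 3*5017 + 1590
5017 = 3*1590 + 247
1590 = 6*247 + 108
247 = 2*108 + 31
108 = 3*31 + 15
31 = 2*15 + 1
15 = 15*1 + 0
Since gcd(38299, 169837) = 1, back-substitute to write 1 as a combination:
1 = 31 − 2·15
1 = −2·108 + 7·31
1 = 7·247 − 16·108
1 = −16·1590 + 103·247
1 = 103·5017 − 325·1590
1 = −325·16641 + 1078·5017
1 = 1078·38299 − 2481·16641
1 = −2481·169837 + 11002·38299
So 38299·11002 ≡ 1 (mod 169837).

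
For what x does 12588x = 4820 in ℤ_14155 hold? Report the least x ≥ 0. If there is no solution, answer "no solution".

9545

First find gcd(12588, 14155):
14155 = 1·12588 + 1567
12588 = 8·1567 + 52
1567 = 30·52 + 7
52 = 7·7 + 3
7 = 2·3 + 1
3 = 3·1 + 0
gcd = 1, so a unique solution mod 14155 exists.
Back-substitute for the Bézout coefficients:
1 = 7 − 2·3
1 = −2·52 + 15·7
1 = 15·1567 − 452·52
1 = −452·12588 + 3631·1567
1 = 3631·14155 − 4083·12588
So 12588·(-4083) ≡ 1 (mod 14155), giving 12588⁻¹ ≡ 10072.
x ≡ 12588⁻¹·4820 ≡ 10072·4820 ≡ 9545 (mod 14155).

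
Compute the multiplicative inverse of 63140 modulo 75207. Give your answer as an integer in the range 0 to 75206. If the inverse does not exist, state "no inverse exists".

Euclidean algorithm on 75207, 63140:
75207 = 1·63140 + 12067
63140 = 5·12067 + 2805
12067 = 4·2805 + 847
2805 = 3·847 + 264
847 = 3·264 + 55
264 = 4·55 + 44
55 = 1·44 + 11
44 = 4·11 + 0
The gcd is 11, not 1, hence no inverse exists.

no inverse exists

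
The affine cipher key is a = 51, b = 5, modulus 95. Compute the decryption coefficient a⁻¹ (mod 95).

Run Euclid on (95, 51):
95 = 1×51 + 44
51 = 1×44 + 7
44 = 6×7 + 2
7 = 3×2 + 1
2 = 2×1 + 0
The gcd is 1. Working backward:
1 = 7 − 3·2
1 = −3·44 + 19·7
1 = 19·51 − 22·44
1 = −22·95 + 41·51
So 51·41 ≡ 1 (mod 95).

41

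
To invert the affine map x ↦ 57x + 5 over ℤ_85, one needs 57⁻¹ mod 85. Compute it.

Run Euclid on (85, 57):
85 = 1*57 + 28
57 = 2*28 + 1
28 = 28*1 + 0
Since gcd(57, 85) = 1, back-substitute to write 1 as a combination:
1 = 57 − 2·28
1 = −2·85 + 3·57
So 57·3 ≡ 1 (mod 85).

3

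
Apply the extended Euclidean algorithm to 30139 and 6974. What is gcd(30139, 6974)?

1

Apply Euclid's algorithm to 30139 and 6974:
30139 = 4*6974 + 2243
6974 = 3*2243 + 245
2243 = 9*245 + 38
245 = 6*38 + 17
38 = 2*17 + 4
17 = 4*4 + 1
4 = 4*1 + 0
gcd(30139, 6974) = 1.
Back-substituting:
1 = 17 − 4·4
1 = −4·38 + 9·17
1 = 9·245 − 58·38
1 = −58·2243 + 531·245
1 = 531·6974 − 1651·2243
1 = −1651·30139 + 7135·6974
So 1 = (-1651)·30139 + (7135)·6974.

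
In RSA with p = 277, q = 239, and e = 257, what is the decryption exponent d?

φ(n) = (p−1)(q−1) = 276·238 = 65688.
Need d with 257·d ≡ 1 (mod 65688). Apply the extended Euclidean algorithm:
65688 = 255×257 + 153
257 = 1×153 + 104
153 = 1×104 + 49
104 = 2×49 + 6
49 = 8×6 + 1
6 = 6×1 + 0
Back-substitute:
1 = 49 − 8·6
1 = −8·104 + 17·49
1 = 17·153 − 25·104
1 = −25·257 + 42·153
1 = 42·65688 − 10735·257
So 257·(-10735) ≡ 1 (mod 65688), hence d ≡ -10735 ≡ 54953 (mod 65688).

54953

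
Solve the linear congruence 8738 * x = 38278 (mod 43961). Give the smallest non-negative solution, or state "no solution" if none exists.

First find gcd(8738, 43961):
43961 = 5*8738 + 271
8738 = 32*271 + 66
271 = 4*66 + 7
66 = 9*7 + 3
7 = 2*3 + 1
3 = 3*1 + 0
gcd = 1, so a unique solution mod 43961 exists.
Back-substitute for the Bézout coefficients:
1 = 7 − 2·3
1 = −2·66 + 19·7
1 = 19·271 − 78·66
1 = −78·8738 + 2515·271
1 = 2515·43961 − 12653·8738
So 8738·(-12653) ≡ 1 (mod 43961), giving 8738⁻¹ ≡ 31308.
x ≡ 8738⁻¹·38278 ≡ 31308·38278 ≡ 30764 (mod 43961).

30764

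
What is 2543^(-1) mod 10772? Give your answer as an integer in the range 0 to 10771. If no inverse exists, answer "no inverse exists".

7307

Extended Euclidean algorithm:
10772 = 4*2543 + 600
2543 = 4*600 + 143
600 = 4*143 + 28
143 = 5*28 + 3
28 = 9*3 + 1
3 = 3*1 + 0
gcd = 1, so the inverse exists. Back-substitute:
1 = 28 − 9·3
1 = −9·143 + 46·28
1 = 46·600 − 193·143
1 = −193·2543 + 818·600
1 = 818·10772 − 3465·2543
Thus 2543·(-3465) ≡ 1 (mod 10772); reducing, -3465 mod 10772 = 7307.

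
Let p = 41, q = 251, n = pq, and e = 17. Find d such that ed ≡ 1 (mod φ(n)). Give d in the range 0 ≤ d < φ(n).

φ(n) = (p−1)(q−1) = 40·250 = 10000.
Need d with 17·d ≡ 1 (mod 10000). Apply the extended Euclidean algorithm:
10000 = 588×17 + 4
17 = 4×4 + 1
4 = 4×1 + 0
Back-substitute:
1 = 17 − 4·4
1 = −4·10000 + 2353·17
So 17·2353 ≡ 1 (mod 10000), hence d = 2353.

2353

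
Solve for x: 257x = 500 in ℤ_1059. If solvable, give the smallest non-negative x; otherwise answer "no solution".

First find gcd(257, 1059):
1059 = 4·257 + 31
257 = 8·31 + 9
31 = 3·9 + 4
9 = 2·4 + 1
4 = 4·1 + 0
gcd = 1, so a unique solution mod 1059 exists.
Back-substitute for the Bézout coefficients:
1 = 9 − 2·4
1 = −2·31 + 7·9
1 = 7·257 − 58·31
1 = −58·1059 + 239·257
So 257·(239) ≡ 1 (mod 1059), giving 257⁻¹ ≡ 239.
x ≡ 257⁻¹·500 ≡ 239·500 ≡ 892 (mod 1059).

892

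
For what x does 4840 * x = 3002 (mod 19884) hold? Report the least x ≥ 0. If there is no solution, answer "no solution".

gcd(4840, 19884):
19884 = 4×4840 + 524
4840 = 9×524 + 124
524 = 4×124 + 28
124 = 4×28 + 12
28 = 2×12 + 4
12 = 3×4 + 0
gcd = 4, but 4 ∤ 3002, so the congruence has no solution.

no solution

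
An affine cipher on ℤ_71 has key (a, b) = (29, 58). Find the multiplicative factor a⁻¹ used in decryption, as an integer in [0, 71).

49

Apply the Euclidean algorithm to 71 and 29:
71 = 2*29 + 13
29 = 2*13 + 3
13 = 4*3 + 1
3 = 3*1 + 0
Since gcd(29, 71) = 1, back-substitute to write 1 as a combination:
1 = 13 − 4·3
1 = −4·29 + 9·13
1 = 9·71 − 22·29
So 29·(-22) ≡ 1 (mod 71), and -22 ≡ 49 (mod 71).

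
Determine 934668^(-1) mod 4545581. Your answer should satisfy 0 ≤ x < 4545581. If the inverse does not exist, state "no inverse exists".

2022899

Apply the Euclidean algorithm to 4545581 and 934668:
4545581 = 4*934668 + 806909
934668 = 1*806909 + 127759
806909 = 6*127759 + 40355
127759 = 3*40355 + 6694
40355 = 6*6694 + 191
6694 = 35*191 + 9
191 = 21*9 + 2
9 = 4*2 + 1
2 = 2*1 + 0
gcd = 1, so the inverse exists. Back-substitute:
1 = 9 − 4·2
1 = −4·191 + 85·9
1 = 85·6694 − 2979·191
1 = −2979·40355 + 17959·6694
1 = 17959·127759 − 56856·40355
1 = −56856·806909 + 359095·127759
1 = 359095·934668 − 415951·806909
1 = −415951·4545581 + 2022899·934668
So 934668·2022899 ≡ 1 (mod 4545581).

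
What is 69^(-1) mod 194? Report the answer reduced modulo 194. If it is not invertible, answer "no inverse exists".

Run Euclid on (194, 69):
194 = 2*69 + 56
69 = 1*56 + 13
56 = 4*13 + 4
13 = 3*4 + 1
4 = 4*1 + 0
Since gcd(69, 194) = 1, back-substitute to write 1 as a combination:
1 = 13 − 3·4
1 = −3·56 + 13·13
1 = 13·69 − 16·56
1 = −16·194 + 45·69
So 69·45 ≡ 1 (mod 194).

45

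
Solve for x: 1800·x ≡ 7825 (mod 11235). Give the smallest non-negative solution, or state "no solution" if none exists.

no solution

gcd(1800, 11235):
11235 = 6·1800 + 435
1800 = 4·435 + 60
435 = 7·60 + 15
60 = 4·15 + 0
gcd = 15, but 15 ∤ 7825, so the congruence has no solution.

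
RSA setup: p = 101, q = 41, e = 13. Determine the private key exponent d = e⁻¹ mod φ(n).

φ(n) = (p−1)(q−1) = 100·40 = 4000.
Need d with 13·d ≡ 1 (mod 4000). Apply the extended Euclidean algorithm:
4000 = 307×13 + 9
13 = 1×9 + 4
9 = 2×4 + 1
4 = 4×1 + 0
Back-substitute:
1 = 9 − 2·4
1 = −2·13 + 3·9
1 = 3·4000 − 923·13
So 13·(-923) ≡ 1 (mod 4000), hence d ≡ -923 ≡ 3077 (mod 4000).

3077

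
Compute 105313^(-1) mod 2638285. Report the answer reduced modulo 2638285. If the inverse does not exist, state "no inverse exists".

no inverse exists

Euclidean algorithm on 2638285, 105313:
2638285 = 25·105313 + 5460
105313 = 19·5460 + 1573
5460 = 3·1573 + 741
1573 = 2·741 + 91
741 = 8·91 + 13
91 = 7·13 + 0
Since gcd = 13 > 1, 105313 is not a unit mod 2638285.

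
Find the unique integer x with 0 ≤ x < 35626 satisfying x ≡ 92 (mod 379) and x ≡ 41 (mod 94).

Write x = 92 + 379·k. Then 379·k ≡ 41 − 92 ≡ 43 (mod 94).
Need 379⁻¹ mod 94. Extended Euclid on (94, 3):
94 = 31*3 + 1
3 = 3*1 + 0
Back-substitute:
1 = 94 − 31·3
379⁻¹ ≡ 63 (mod 94), so k ≡ 63·43 ≡ 77 (mod 94).
x = 92 + 379·77 = 29275.

29275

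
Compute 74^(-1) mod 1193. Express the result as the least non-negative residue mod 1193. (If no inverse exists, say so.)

Apply the Euclidean algorithm to 1193 and 74:
1193 = 16·74 + 9
74 = 8·9 + 2
9 = 4·2 + 1
2 = 2·1 + 0
Since gcd(74, 1193) = 1, back-substitute to write 1 as a combination:
1 = 9 − 4·2
1 = −4·74 + 33·9
1 = 33·1193 − 532·74
So 74·(-532) ≡ 1 (mod 1193), and -532 ≡ 661 (mod 1193).

661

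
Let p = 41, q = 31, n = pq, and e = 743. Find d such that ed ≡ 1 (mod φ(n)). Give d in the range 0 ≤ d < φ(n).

407

φ(n) = (p−1)(q−1) = 40·30 = 1200.
Need d with 743·d ≡ 1 (mod 1200). Apply the extended Euclidean algorithm:
1200 = 1×743 + 457
743 = 1×457 + 286
457 = 1×286 + 171
286 = 1×171 + 115
171 = 1×115 + 56
115 = 2×56 + 3
56 = 18×3 + 2
3 = 1×2 + 1
2 = 2×1 + 0
Back-substitute:
1 = 3 − 2
1 = −56 + 19·3
1 = 19·115 − 39·56
1 = −39·171 + 58·115
1 = 58·286 − 97·171
1 = −97·457 + 155·286
1 = 155·743 − 252·457
1 = −252·1200 + 407·743
So 743·407 ≡ 1 (mod 1200), hence d = 407.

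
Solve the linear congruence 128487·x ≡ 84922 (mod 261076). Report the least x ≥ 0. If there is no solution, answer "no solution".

51130

First find gcd(128487, 261076):
261076 = 2*128487 + 4102
128487 = 31*4102 + 1325
4102 = 3*1325 + 127
1325 = 10*127 + 55
127 = 2*55 + 17
55 = 3*17 + 4
17 = 4*4 + 1
4 = 4*1 + 0
gcd = 1, so a unique solution mod 261076 exists.
Back-substitute for the Bézout coefficients:
1 = 17 − 4·4
1 = −4·55 + 13·17
1 = 13·127 − 30·55
1 = −30·1325 + 313·127
1 = 313·4102 − 969·1325
1 = −969·128487 + 30352·4102
1 = 30352·261076 − 61673·128487
So 128487·(-61673) ≡ 1 (mod 261076), giving 128487⁻¹ ≡ 199403.
x ≡ 128487⁻¹·84922 ≡ 199403·84922 ≡ 51130 (mod 261076).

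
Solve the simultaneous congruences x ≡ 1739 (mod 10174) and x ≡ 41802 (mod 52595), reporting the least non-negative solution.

10297827

Write x = 1739 + 10174·k. Then 10174·k ≡ 41802 − 1739 ≡ 40063 (mod 52595).
Need 10174⁻¹ mod 52595. Extended Euclid on (52595, 10174):
52595 = 5×10174 + 1725
10174 = 5×1725 + 1549
1725 = 1×1549 + 176
1549 = 8×176 + 141
176 = 1×141 + 35
141 = 4×35 + 1
35 = 35×1 + 0
Back-substitute:
1 = 141 − 4·35
1 = −4·176 + 5·141
1 = 5·1549 − 44·176
1 = −44·1725 + 49·1549
1 = 49·10174 − 289·1725
1 = −289·52595 + 1494·10174
10174⁻¹ ≡ 1494 (mod 52595), so k ≡ 1494·40063 ≡ 1012 (mod 52595).
x = 1739 + 10174·1012 = 10297827.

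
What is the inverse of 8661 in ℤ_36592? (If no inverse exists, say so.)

Run Euclid on (36592, 8661):
36592 = 4*8661 + 1948
8661 = 4*1948 + 869
1948 = 2*869 + 210
869 = 4*210 + 29
210 = 7*29 + 7
29 = 4*7 + 1
7 = 7*1 + 0
Since gcd(8661, 36592) = 1, back-substitute to write 1 as a combination:
1 = 29 − 4·7
1 = −4·210 + 29·29
1 = 29·869 − 120·210
1 = −120·1948 + 269·869
1 = 269·8661 − 1196·1948
1 = −1196·36592 + 5053·8661
So 8661·5053 ≡ 1 (mod 36592).

5053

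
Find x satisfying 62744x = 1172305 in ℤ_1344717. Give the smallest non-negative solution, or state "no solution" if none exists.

gcd(62744, 1344717):
1344717 = 21·62744 + 27093
62744 = 2·27093 + 8558
27093 = 3·8558 + 1419
8558 = 6·1419 + 44
1419 = 32·44 + 11
44 = 4·11 + 0
gcd = 11, but 11 ∤ 1172305, so the congruence has no solution.

no solution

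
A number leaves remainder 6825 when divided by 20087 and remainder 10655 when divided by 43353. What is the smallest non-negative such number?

39678650

Write x = 6825 + 20087·k. Then 20087·k ≡ 10655 − 6825 ≡ 3830 (mod 43353).
Need 20087⁻¹ mod 43353. Extended Euclid on (43353, 20087):
43353 = 2×20087 + 3179
20087 = 6×3179 + 1013
3179 = 3×1013 + 140
1013 = 7×140 + 33
140 = 4×33 + 8
33 = 4×8 + 1
8 = 8×1 + 0
Back-substitute:
1 = 33 − 4·8
1 = −4·140 + 17·33
1 = 17·1013 − 123·140
1 = −123·3179 + 386·1013
1 = 386·20087 − 2439·3179
1 = −2439·43353 + 5264·20087
20087⁻¹ ≡ 5264 (mod 43353), so k ≡ 5264·3830 ≡ 1975 (mod 43353).
x = 6825 + 20087·1975 = 39678650.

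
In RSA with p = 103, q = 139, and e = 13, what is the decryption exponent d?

φ(n) = (p−1)(q−1) = 102·138 = 14076.
Need d with 13·d ≡ 1 (mod 14076). Apply the extended Euclidean algorithm:
14076 = 1082×13 + 10
13 = 1×10 + 3
10 = 3×3 + 1
3 = 3×1 + 0
Back-substitute:
1 = 10 − 3·3
1 = −3·13 + 4·10
1 = 4·14076 − 4331·13
So 13·(-4331) ≡ 1 (mod 14076), hence d ≡ -4331 ≡ 9745 (mod 14076).

9745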